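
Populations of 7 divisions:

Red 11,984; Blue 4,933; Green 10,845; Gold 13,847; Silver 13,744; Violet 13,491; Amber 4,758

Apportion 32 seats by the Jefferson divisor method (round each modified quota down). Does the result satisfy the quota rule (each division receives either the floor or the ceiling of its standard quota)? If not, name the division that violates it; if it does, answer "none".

none

Standard quotas: Red 5.210, Blue 2.145, Green 4.715, Gold 6.020, Silver 5.975, Violet 5.865, Amber 2.069.
Jefferson allocation: Red 5, Blue 2, Green 5, Gold 6, Silver 6, Violet 6, Amber 2.
Every allocation lies between the lower and upper quota.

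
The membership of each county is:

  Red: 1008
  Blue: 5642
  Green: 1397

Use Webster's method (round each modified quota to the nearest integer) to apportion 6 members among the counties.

Standard divisor 8047/6 ≈ 1341.167; standard quotas: Red 0.752, Blue 4.207, Green 1.042.
Rounding to the nearest integer gives Red 1, Blue 4, Green 1 — total 6, matching the house size, so no adjustment is needed.

Red=1; Blue=4; Green=1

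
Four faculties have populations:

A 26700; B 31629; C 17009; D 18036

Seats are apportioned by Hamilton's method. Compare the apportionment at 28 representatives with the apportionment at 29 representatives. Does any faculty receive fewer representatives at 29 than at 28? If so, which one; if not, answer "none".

none

At 28 seats: A 8, B 10, C 5, D 5.
At 29 seats: A 8, B 10, C 5, D 6.
No faculty's allocation decreased.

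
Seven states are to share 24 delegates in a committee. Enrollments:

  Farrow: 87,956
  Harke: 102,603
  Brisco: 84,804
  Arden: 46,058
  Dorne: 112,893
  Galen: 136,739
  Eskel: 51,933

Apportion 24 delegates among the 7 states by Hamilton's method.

The standard divisor is 622986/24 ≈ 25957.75.
Standard quotas: Farrow 3.3884, Harke 3.9527, Brisco 3.2670, Arden 1.7743, Dorne 4.3491, Galen 5.2678, Eskel 2.0007.
Lower quotas: Farrow 3, Harke 3, Brisco 3, Arden 1, Dorne 4, Galen 5, Eskel 2 (sum 21, leaving 3 seats).
Remainders in descending order: Harke 0.9527, Arden 0.7743, Farrow 0.3884, Dorne 0.3491, Galen 0.2678, Brisco 0.2670, Eskel 0.0007.
The surplus seats go to Harke, Arden, Farrow.

Farrow: 4, Harke: 4, Brisco: 3, Arden: 2, Dorne: 4, Galen: 5, Eskel: 2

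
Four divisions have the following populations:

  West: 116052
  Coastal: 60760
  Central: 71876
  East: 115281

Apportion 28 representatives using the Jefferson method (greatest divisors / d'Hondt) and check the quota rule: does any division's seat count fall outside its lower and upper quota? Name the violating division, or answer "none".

none

Standard quotas: West 8.928, Coastal 4.674, Central 5.529, East 8.869.
Jefferson allocation: West 9, Coastal 5, Central 5, East 9.
Every allocation lies between the lower and upper quota.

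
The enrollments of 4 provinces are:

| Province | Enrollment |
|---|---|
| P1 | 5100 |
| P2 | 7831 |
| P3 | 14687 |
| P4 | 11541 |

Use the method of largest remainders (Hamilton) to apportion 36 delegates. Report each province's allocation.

P1: 5, P2: 7, P3: 13, P4: 11

Total 39159; standard divisor 39159/36 ≈ 1087.75.
Standard quotas: P1 4.6886, P2 7.1993, P3 13.5022, P4 10.6100.
Lower quotas: P1 4, P2 7, P3 13, P4 10 (sum 34, leaving 2 seats).
Remainders in descending order: P1 0.6886, P4 0.6100, P3 0.5022, P2 0.1993.
The surplus seats go to P1, P4.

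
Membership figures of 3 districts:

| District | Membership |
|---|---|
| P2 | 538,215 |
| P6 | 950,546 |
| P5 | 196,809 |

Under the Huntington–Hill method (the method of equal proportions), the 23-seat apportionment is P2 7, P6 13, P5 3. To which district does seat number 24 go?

P2

Priority for the next seat is population ÷ (√(s·(s+1))).
Priorities: P2 71922.005, P6 70459.157, P5 56813.865.
Highest priority: P2.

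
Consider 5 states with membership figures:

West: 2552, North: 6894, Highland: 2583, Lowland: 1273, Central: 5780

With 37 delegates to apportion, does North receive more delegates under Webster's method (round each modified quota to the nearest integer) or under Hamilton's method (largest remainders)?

Webster

Webster: West 5, North 14, Highland 5, Lowland 2, Central 11.
Hamilton: West 5, North 13, Highland 5, Lowland 3, Central 11.
North gets 14 under Webster and 13 under Hamilton.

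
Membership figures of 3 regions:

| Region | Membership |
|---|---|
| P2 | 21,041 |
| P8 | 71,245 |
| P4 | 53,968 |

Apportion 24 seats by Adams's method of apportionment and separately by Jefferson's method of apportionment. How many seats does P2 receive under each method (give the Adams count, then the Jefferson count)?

Adams: P2 4, P8 11, P4 9.
Jefferson: P2 3, P8 12, P4 9.
P2 gets 4 under Adams and 3 under Jefferson.

4 and 3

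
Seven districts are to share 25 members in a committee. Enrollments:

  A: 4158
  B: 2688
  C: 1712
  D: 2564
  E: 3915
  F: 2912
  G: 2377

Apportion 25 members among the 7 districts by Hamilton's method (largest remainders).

The standard divisor is 20326/25 ≈ 813.04.
Standard quotas: A 5.114, B 3.306, C 2.106, D 3.154, E 4.815, F 3.582, G 2.924.
Lower quotas: A 5, B 3, C 2, D 3, E 4, F 3, G 2 (sum 22, leaving 3 seats).
Remainders in descending order: G 0.924, E 0.815, F 0.582, B 0.306, D 0.154, A 0.114, C 0.106.
The surplus seats go to G, E, F.

A 5, B 3, C 2, D 3, E 5, F 4, G 3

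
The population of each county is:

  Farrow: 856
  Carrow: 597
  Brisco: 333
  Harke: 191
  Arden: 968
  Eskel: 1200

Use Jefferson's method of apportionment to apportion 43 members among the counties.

Standard divisor 4145/43 ≈ 96.395; standard quotas: Farrow 8.880, Carrow 6.193, Brisco 3.455, Harke 1.981, Arden 10.042, Eskel 12.449.
Rounding down gives 8, 6, 3, 1, 10, 12 = 40 seats, so the divisor must be adjusted.
With modified divisor 90: modified quotas Farrow 9.511, Carrow 6.633, Brisco 3.700, Harke 2.122, Arden 10.756, Eskel 13.333.
Rounding down: Farrow 9, Carrow 6, Brisco 3, Harke 2, Arden 10, Eskel 13 (total 43).

Farrow: 9, Carrow: 6, Brisco: 3, Harke: 2, Arden: 10, Eskel: 13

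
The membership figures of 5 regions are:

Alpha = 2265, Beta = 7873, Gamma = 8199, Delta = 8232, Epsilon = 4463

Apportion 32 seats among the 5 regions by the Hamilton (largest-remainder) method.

The standard divisor is 31032/32 ≈ 969.75.
Standard quotas: Alpha 2.3357, Beta 8.1186, Gamma 8.4548, Delta 8.4888, Epsilon 4.6022.
Lower quotas: Alpha 2, Beta 8, Gamma 8, Delta 8, Epsilon 4 (sum 30, leaving 2 seats).
Remainders in descending order: Epsilon 0.6022, Delta 0.4888, Gamma 0.4548, Alpha 0.3357, Beta 0.1186.
The surplus seats go to Epsilon, Delta.

Alpha: 2, Beta: 8, Gamma: 8, Delta: 9, Epsilon: 5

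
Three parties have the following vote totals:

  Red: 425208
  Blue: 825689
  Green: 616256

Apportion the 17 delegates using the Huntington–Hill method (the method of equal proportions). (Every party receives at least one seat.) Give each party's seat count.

With divisor 111425: modified quotas Red 3.816, Blue 7.410, Green 5.531.
Geometric-mean thresholds: Red √(3·4)=3.464, Blue √(7·8)=7.483, Green √(5·6)=5.477.
Each quota rounded against its threshold gives Red 4, Blue 7, Green 6 (total 17).

Red=4, Blue=7, Green=6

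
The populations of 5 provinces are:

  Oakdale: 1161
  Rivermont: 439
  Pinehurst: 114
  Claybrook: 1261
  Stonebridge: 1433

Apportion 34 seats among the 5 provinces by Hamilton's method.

Oakdale=9; Rivermont=3; Pinehurst=1; Claybrook=10; Stonebridge=11

Standard divisor: 4408 ÷ 34 ≈ 129.647.
Standard quotas: Oakdale 8.955, Rivermont 3.386, Pinehurst 0.879, Claybrook 9.726, Stonebridge 11.053.
Lower quotas: Oakdale 8, Rivermont 3, Pinehurst 0, Claybrook 9, Stonebridge 11 (sum 31, leaving 3 seats).
Remainders in descending order: Oakdale 0.955, Pinehurst 0.879, Claybrook 0.726, Rivermont 0.386, Stonebridge 0.053.
The surplus seats go to Oakdale, Pinehurst, Claybrook.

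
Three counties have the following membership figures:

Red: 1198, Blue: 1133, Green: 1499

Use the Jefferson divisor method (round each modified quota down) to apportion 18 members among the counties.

Standard divisor 3830/18 ≈ 212.778; standard quotas: Red 5.630, Blue 5.325, Green 7.045.
Rounding down gives 5, 5, 7 = 17 seats, so the divisor must be adjusted.
With modified divisor 190: modified quotas Red 6.305, Blue 5.963, Green 7.889.
Rounding down: Red 6, Blue 5, Green 7 (total 18).

Red 6, Blue 5, Green 7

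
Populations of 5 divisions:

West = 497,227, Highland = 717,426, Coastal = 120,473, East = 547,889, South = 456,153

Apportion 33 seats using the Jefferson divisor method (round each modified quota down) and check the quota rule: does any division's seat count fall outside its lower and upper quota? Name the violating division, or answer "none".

Standard quotas: West 7.015, Highland 10.121, Coastal 1.700, East 7.729, South 6.435.
Jefferson allocation: West 7, Highland 11, Coastal 1, East 8, South 6.
Every allocation lies between the lower and upper quota.

none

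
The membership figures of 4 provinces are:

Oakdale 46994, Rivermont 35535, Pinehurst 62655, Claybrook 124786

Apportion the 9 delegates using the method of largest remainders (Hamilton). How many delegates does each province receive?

Oakdale 2, Rivermont 1, Pinehurst 2, Claybrook 4

Standard divisor: 269970 ÷ 9 ≈ 29996.667.
Standard quotas: Oakdale 1.5666, Rivermont 1.1846, Pinehurst 2.0887, Claybrook 4.1600.
Lower quotas: Oakdale 1, Rivermont 1, Pinehurst 2, Claybrook 4 (sum 8, leaving 1 seat).
Remainders in descending order: Oakdale 0.5666, Rivermont 0.1846, Claybrook 0.1600, Pinehurst 0.0887.
Largest remainder: Oakdale receives the extra seat.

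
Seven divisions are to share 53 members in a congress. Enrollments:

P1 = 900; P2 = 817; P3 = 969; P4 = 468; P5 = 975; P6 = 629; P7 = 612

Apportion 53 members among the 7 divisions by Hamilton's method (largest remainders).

P1 9, P2 8, P3 9, P4 5, P5 10, P6 6, P7 6

The standard divisor is 5370/53 ≈ 101.321.
Standard quotas: P1 8.883, P2 8.064, P3 9.564, P4 4.619, P5 9.623, P6 6.208, P7 6.040.
Lower quotas: P1 8, P2 8, P3 9, P4 4, P5 9, P6 6, P7 6 (sum 50, leaving 3 seats).
Remainders in descending order: P1 0.883, P5 0.623, P4 0.619, P3 0.564, P6 0.208, P2 0.064, P7 0.040.
Largest remainders: P1, P5, P4 receive the extra seats.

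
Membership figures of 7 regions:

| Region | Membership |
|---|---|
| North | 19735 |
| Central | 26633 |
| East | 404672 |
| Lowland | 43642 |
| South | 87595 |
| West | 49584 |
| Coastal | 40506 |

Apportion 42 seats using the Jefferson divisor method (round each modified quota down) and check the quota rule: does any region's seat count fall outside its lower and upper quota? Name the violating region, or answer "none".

East

Standard quotas: North 1.233, Central 1.664, East 25.278, Lowland 2.726, South 5.472, West 3.097, Coastal 2.530.
Jefferson allocation: North 1, Central 1, East 27, Lowland 2, South 6, West 3, Coastal 2.
East has quota 25.278 (lower 25, upper 26) but receives 27 — outside the quota interval.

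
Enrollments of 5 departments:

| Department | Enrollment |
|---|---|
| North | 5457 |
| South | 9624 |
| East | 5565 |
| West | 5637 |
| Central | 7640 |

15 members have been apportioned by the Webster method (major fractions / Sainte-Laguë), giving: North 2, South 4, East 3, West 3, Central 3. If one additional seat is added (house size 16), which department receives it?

Priority for the next seat is population ÷ (current seats + 0.5).
Priorities: North 2182.800, South 2138.667, East 1590.000, West 1610.571, Central 2182.857.
Highest priority: Central.

Central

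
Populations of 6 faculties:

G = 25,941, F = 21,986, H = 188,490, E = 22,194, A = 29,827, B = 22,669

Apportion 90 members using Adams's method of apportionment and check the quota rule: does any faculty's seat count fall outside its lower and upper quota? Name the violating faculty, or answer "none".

Standard quotas: G 7.504, F 6.360, H 54.528, E 6.420, A 8.629, B 6.558.
Adams allocation: G 8, F 7, H 52, E 7, A 9, B 7.
H has quota 54.528 (lower 54, upper 55) but receives 52 — outside the quota interval.

H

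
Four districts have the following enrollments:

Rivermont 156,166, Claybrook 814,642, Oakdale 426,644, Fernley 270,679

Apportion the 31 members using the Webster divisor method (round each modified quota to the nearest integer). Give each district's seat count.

Standard divisor 1668131/31 ≈ 53810.677; standard quotas: Rivermont 2.902, Claybrook 15.139, Oakdale 7.929, Fernley 5.030.
Rounding to the nearest integer gives Rivermont 3, Claybrook 15, Oakdale 8, Fernley 5 — total 31, matching the house size, so no adjustment is needed.

Rivermont 3, Claybrook 15, Oakdale 8, Fernley 5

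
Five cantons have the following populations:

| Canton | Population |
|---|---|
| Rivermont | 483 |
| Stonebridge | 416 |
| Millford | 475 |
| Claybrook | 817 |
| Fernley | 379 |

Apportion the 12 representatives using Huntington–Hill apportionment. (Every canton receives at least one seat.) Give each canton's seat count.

Rivermont 2, Stonebridge 2, Millford 2, Claybrook 4, Fernley 2

With divisor 217: modified quotas Rivermont 2.226, Stonebridge 1.917, Millford 2.189, Claybrook 3.765, Fernley 1.747.
Geometric-mean thresholds: Rivermont √(2·3)=2.449, Stonebridge √(1·2)=1.414, Millford √(2·3)=2.449, Claybrook √(3·4)=3.464, Fernley √(1·2)=1.414.
Each quota rounded against its threshold gives Rivermont 2, Stonebridge 2, Millford 2, Claybrook 4, Fernley 2 (total 12).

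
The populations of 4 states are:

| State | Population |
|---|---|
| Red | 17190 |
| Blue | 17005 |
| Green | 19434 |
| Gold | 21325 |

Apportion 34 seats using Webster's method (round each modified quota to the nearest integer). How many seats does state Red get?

Standard divisor 74954/34 ≈ 2204.529; standard quotas: Red 7.798, Blue 7.714, Green 8.815, Gold 9.673.
Rounding to the nearest integer gives 8, 8, 9, 10 = 35 seats, so the divisor must be adjusted.
With modified divisor 2260: modified quotas Red 7.606, Blue 7.524, Green 8.599, Gold 9.436.
Rounding to the nearest integer: Red 8, Blue 8, Green 9, Gold 9 (total 34).
Red receives 8.

8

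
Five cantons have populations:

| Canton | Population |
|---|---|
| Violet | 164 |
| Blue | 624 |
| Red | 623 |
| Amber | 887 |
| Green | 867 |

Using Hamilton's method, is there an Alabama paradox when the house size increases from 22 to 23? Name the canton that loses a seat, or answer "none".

none

At 22 seats: Violet 1, Blue 5, Red 4, Amber 6, Green 6.
At 23 seats: Violet 1, Blue 5, Red 5, Amber 6, Green 6.
No canton's allocation decreased.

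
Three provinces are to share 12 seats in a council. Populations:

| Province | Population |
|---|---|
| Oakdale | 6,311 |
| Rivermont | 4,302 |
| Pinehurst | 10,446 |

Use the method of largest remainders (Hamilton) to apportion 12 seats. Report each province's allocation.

Oakdale 4, Rivermont 2, Pinehurst 6

The standard divisor is 21059/12 ≈ 1754.917.
Standard quotas: Oakdale 3.5962, Rivermont 2.4514, Pinehurst 5.9524.
Lower quotas: Oakdale 3, Rivermont 2, Pinehurst 5 (sum 10, leaving 2 seats).
Remainders in descending order: Pinehurst 0.9524, Oakdale 0.5962, Rivermont 0.4514.
Largest remainders: Pinehurst, Oakdale receive the extra seats.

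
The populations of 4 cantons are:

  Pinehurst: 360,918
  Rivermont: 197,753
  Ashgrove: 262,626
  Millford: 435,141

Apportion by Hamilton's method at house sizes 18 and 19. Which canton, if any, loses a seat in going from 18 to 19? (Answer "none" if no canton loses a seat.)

At 18 seats: Pinehurst 5, Rivermont 3, Ashgrove 4, Millford 6.
At 19 seats: Pinehurst 5, Rivermont 3, Ashgrove 4, Millford 7.
No canton's allocation decreased.

none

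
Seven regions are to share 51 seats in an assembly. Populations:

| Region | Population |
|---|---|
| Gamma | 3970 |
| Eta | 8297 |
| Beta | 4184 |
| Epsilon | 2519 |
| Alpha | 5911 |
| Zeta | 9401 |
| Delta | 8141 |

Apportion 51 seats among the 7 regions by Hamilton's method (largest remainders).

Total 42423; standard divisor 42423/51 ≈ 831.824.
Standard quotas: Gamma 4.7726, Eta 9.9745, Beta 5.0299, Epsilon 3.0283, Alpha 7.1061, Zeta 11.3017, Delta 9.7869.
Lower quotas: Gamma 4, Eta 9, Beta 5, Epsilon 3, Alpha 7, Zeta 11, Delta 9 (sum 48, leaving 3 seats).
Remainders in descending order: Eta 0.9745, Delta 0.7869, Gamma 0.7726, Zeta 0.3017, Alpha 0.1061, Beta 0.0299, Epsilon 0.0283.
Largest remainders: Eta, Delta, Gamma receive the extra seats.

Gamma 5; Eta 10; Beta 5; Epsilon 3; Alpha 7; Zeta 11; Delta 10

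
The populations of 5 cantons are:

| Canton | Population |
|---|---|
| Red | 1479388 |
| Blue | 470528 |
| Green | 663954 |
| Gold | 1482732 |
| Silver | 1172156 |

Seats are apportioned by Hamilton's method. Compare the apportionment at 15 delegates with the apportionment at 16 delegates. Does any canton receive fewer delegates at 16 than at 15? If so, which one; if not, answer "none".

At 15 seats: Red 4, Blue 2, Green 2, Gold 4, Silver 3.
At 16 seats: Red 4, Blue 1, Green 2, Gold 5, Silver 4.
Blue drops from 2 to 1.

Blue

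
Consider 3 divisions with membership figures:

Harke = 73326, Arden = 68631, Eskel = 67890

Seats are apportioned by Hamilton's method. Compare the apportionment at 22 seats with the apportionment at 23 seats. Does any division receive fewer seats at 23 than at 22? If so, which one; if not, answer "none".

At 22 seats: Harke 8, Arden 7, Eskel 7.
At 23 seats: Harke 8, Arden 8, Eskel 7.
No division's allocation decreased.

none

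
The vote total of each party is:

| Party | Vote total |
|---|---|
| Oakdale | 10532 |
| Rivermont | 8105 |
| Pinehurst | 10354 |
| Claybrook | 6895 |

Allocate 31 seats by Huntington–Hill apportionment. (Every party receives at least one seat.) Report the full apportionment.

With divisor 1165: modified quotas Oakdale 9.040, Rivermont 6.957, Pinehurst 8.888, Claybrook 5.918.
Geometric-mean thresholds: Oakdale √(9·10)=9.487, Rivermont √(6·7)=6.481, Pinehurst √(8·9)=8.485, Claybrook √(5·6)=5.477.
Each quota rounded against its threshold gives Oakdale 9, Rivermont 7, Pinehurst 9, Claybrook 6 (total 31).

Oakdale 9, Rivermont 7, Pinehurst 9, Claybrook 6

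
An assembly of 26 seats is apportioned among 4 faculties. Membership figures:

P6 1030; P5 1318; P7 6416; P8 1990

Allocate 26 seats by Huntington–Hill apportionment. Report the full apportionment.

With divisor 417: modified quotas P6 2.470, P5 3.161, P7 15.386, P8 4.772.
Geometric-mean thresholds: P6 √(2·3)=2.449, P5 √(3·4)=3.464, P7 √(15·16)=15.492, P8 √(4·5)=4.472.
Each quota rounded against its threshold gives P6 3, P5 3, P7 15, P8 5 (total 26).

P6 3, P5 3, P7 15, P8 5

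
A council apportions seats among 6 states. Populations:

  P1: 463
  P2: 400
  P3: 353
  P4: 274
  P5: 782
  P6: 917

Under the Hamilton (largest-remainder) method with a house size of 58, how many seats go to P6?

Total 3189; standard divisor 3189/58 ≈ 54.983.
Standard quotas: P1 8.421, P2 7.275, P3 6.420, P4 4.983, P5 14.223, P6 16.678.
Lower quotas: P1 8, P2 7, P3 6, P4 4, P5 14, P6 16 (sum 55, leaving 3 seats).
Remainders in descending order: P4 0.983, P6 0.678, P1 0.421, P3 0.420, P2 0.275, P5 0.223.
The surplus seats go to P4, P6, P1.
P6 receives 17.

17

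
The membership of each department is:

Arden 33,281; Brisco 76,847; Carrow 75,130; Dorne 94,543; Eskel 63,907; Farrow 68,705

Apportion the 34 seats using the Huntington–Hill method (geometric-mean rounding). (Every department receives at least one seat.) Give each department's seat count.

Arden: 3, Brisco: 6, Carrow: 6, Dorne: 8, Eskel: 5, Farrow: 6

With divisor 12201: modified quotas Arden 2.728, Brisco 6.298, Carrow 6.158, Dorne 7.749, Eskel 5.238, Farrow 5.631.
Geometric-mean thresholds: Arden √(2·3)=2.449, Brisco √(6·7)=6.481, Carrow √(6·7)=6.481, Dorne √(7·8)=7.483, Eskel √(5·6)=5.477, Farrow √(5·6)=5.477.
Each quota rounded against its threshold gives Arden 3, Brisco 6, Carrow 6, Dorne 8, Eskel 5, Farrow 6 (total 34).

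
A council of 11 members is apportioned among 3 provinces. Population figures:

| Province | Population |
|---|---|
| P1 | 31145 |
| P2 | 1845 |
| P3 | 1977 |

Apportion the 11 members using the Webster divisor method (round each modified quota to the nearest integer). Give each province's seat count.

Standard divisor 34967/11 ≈ 3178.818; standard quotas: P1 9.798, P2 0.580, P3 0.622.
Rounding to the nearest integer gives 10, 1, 1 = 12 seats, so the divisor must be adjusted.
With modified divisor 3500: modified quotas P1 8.899, P2 0.527, P3 0.565.
Rounding to the nearest integer: P1 9, P2 1, P3 1 (total 11).

P1 9; P2 1; P3 1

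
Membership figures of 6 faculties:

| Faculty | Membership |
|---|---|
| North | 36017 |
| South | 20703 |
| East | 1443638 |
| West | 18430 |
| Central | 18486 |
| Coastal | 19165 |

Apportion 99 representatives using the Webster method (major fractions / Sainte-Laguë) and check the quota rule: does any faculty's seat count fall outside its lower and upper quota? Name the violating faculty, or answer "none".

East

Standard quotas: North 2.291, South 1.317, East 91.825, West 1.172, Central 1.176, Coastal 1.219.
Webster allocation: North 2, South 1, East 93, West 1, Central 1, Coastal 1.
East has quota 91.825 (lower 91, upper 92) but receives 93 — outside the quota interval.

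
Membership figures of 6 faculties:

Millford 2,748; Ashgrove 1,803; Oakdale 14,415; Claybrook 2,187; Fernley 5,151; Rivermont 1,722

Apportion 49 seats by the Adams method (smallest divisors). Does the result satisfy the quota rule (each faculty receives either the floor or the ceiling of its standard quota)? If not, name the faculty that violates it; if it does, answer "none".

Standard quotas: Millford 4.805, Ashgrove 3.152, Oakdale 25.203, Claybrook 3.824, Fernley 9.006, Rivermont 3.011.
Adams allocation: Millford 5, Ashgrove 4, Oakdale 24, Claybrook 4, Fernley 9, Rivermont 3.
Oakdale has quota 25.203 (lower 25, upper 26) but receives 24 — outside the quota interval.

Oakdale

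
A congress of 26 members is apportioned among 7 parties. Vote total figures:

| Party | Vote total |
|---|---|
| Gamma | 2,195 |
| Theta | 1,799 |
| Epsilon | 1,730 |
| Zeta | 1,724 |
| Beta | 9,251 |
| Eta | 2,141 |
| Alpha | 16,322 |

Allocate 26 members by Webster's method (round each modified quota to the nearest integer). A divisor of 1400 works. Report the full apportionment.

Gamma=2; Theta=1; Epsilon=1; Zeta=1; Beta=7; Eta=2; Alpha=12

With modified divisor 1400: modified quotas Gamma 1.568, Theta 1.285, Epsilon 1.236, Zeta 1.231, Beta 6.608, Eta 1.529, Alpha 11.659.
Rounding to the nearest integer: Gamma 2, Theta 1, Epsilon 1, Zeta 1, Beta 7, Eta 2, Alpha 12 (total 26).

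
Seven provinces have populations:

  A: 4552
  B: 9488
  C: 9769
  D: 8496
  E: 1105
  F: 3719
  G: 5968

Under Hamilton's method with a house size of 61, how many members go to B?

13

Standard divisor: 43097 ÷ 61 ≈ 706.508.
Standard quotas: A 6.4430, B 13.4294, C 13.8272, D 12.0253, E 1.5640, F 5.2639, G 8.4472.
Lower quotas: A 6, B 13, C 13, D 12, E 1, F 5, G 8 (sum 58, leaving 3 seats).
Remainders in descending order: C 0.8272, E 0.5640, G 0.4472, A 0.4430, B 0.4294, F 0.2639, D 0.0253.
Largest remainders: C, E, G receive the extra seats.
B receives 13.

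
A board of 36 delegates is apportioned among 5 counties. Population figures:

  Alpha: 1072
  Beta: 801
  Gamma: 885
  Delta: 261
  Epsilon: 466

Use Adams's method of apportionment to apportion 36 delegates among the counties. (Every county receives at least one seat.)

Alpha: 11, Beta: 8, Gamma: 9, Delta: 3, Epsilon: 5

Standard divisor 3485/36 ≈ 96.806; standard quotas: Alpha 11.074, Beta 8.274, Gamma 9.142, Delta 2.696, Epsilon 4.814.
Rounding up gives 12, 9, 10, 3, 5 = 39 seats, so the divisor must be adjusted.
With modified divisor 104: modified quotas Alpha 10.308, Beta 7.702, Gamma 8.510, Delta 2.510, Epsilon 4.481.
Rounding up: Alpha 11, Beta 8, Gamma 9, Delta 3, Epsilon 5 (total 36).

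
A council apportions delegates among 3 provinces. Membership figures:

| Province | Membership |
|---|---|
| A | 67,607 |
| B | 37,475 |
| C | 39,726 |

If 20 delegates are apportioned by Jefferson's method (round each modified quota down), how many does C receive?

5

Standard divisor 144808/20 ≈ 7240.4; standard quotas: A 9.337, B 5.176, C 5.487.
Rounding down gives 9, 5, 5 = 19 seats, so the divisor must be adjusted.
With modified divisor 6700: modified quotas A 10.091, B 5.593, C 5.929.
Rounding down: A 10, B 5, C 5 (total 20).
C receives 5.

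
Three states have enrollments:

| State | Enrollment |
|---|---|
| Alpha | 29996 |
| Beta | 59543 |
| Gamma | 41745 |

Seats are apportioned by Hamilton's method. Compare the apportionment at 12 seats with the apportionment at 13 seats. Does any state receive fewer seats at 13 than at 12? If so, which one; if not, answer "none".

At 12 seats: Alpha 3, Beta 5, Gamma 4.
At 13 seats: Alpha 3, Beta 6, Gamma 4.
No state's allocation decreased.

none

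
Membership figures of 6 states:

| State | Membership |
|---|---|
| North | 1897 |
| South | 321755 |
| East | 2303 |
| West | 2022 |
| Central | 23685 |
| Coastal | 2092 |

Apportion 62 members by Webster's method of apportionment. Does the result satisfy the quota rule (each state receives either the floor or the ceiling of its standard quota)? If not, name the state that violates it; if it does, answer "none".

Standard quotas: North 0.332, South 56.392, East 0.404, West 0.354, Central 4.151, Coastal 0.367.
Webster allocation: North 0, South 58, East 0, West 0, Central 4, Coastal 0.
South has quota 56.392 (lower 56, upper 57) but receives 58 — outside the quota interval.

South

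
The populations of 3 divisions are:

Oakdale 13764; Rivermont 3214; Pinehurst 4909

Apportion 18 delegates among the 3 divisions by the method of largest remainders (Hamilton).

The standard divisor is 21887/18 ≈ 1215.944.
Standard quotas: Oakdale 11.3196, Rivermont 2.6432, Pinehurst 4.0372.
Lower quotas: Oakdale 11, Rivermont 2, Pinehurst 4 (sum 17, leaving 1 seat).
Remainders in descending order: Rivermont 0.6432, Oakdale 0.3196, Pinehurst 0.0372.
Largest remainder: Rivermont receives the extra seat.

Oakdale 11, Rivermont 3, Pinehurst 4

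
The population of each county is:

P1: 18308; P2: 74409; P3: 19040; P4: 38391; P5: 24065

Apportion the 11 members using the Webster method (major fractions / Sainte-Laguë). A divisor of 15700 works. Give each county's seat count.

With modified divisor 15700: modified quotas P1 1.166, P2 4.739, P3 1.213, P4 2.445, P5 1.533.
Rounding to the nearest integer: P1 1, P2 5, P3 1, P4 2, P5 2 (total 11).

P1 1, P2 5, P3 1, P4 2, P5 2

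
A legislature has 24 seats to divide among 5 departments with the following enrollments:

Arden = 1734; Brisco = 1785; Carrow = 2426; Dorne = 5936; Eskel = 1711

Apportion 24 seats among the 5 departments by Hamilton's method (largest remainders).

Total 13592; standard divisor 13592/24 ≈ 566.333.
Standard quotas: Arden 3.0618, Brisco 3.1519, Carrow 4.2837, Dorne 10.4815, Eskel 3.0212.
Lower quotas: Arden 3, Brisco 3, Carrow 4, Dorne 10, Eskel 3 (sum 23, leaving 1 seat).
Remainders in descending order: Dorne 0.4815, Carrow 0.2837, Brisco 0.1519, Arden 0.0618, Eskel 0.0212.
The surplus seat goes to Dorne.

Arden 3; Brisco 3; Carrow 4; Dorne 11; Eskel 3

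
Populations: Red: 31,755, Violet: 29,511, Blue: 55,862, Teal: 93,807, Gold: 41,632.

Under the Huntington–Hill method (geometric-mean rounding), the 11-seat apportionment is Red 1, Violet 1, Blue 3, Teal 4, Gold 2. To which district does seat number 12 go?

Red

Priority for the next seat is population ÷ (√(s·(s+1))).
Priorities: Red 22454.176, Violet 20867.428, Blue 16125.970, Teal 20975.883, Gold 16996.193.
Highest priority: Red.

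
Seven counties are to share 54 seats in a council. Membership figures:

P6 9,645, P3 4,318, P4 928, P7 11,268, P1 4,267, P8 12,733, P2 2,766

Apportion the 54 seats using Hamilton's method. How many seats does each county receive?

P6: 12, P3: 5, P4: 1, P7: 13, P1: 5, P8: 15, P2: 3

Total 45925; standard divisor 45925/54 ≈ 850.463.
Standard quotas: P6 11.3409, P3 5.0772, P4 1.0912, P7 13.2493, P1 5.0173, P8 14.9718, P2 3.2523.
Lower quotas: P6 11, P3 5, P4 1, P7 13, P1 5, P8 14, P2 3 (sum 52, leaving 2 seats).
Remainders in descending order: P8 0.9718, P6 0.3409, P2 0.2523, P7 0.2493, P4 0.0912, P3 0.0772, P1 0.0173.
Largest remainders: P8, P6 receive the extra seats.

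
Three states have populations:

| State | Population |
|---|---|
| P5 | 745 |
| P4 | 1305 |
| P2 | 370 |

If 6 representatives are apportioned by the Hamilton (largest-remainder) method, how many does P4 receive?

3

Total 2420; standard divisor 2420/6 ≈ 403.333.
Standard quotas: P5 1.847, P4 3.236, P2 0.917.
Lower quotas: P5 1, P4 3, P2 0 (sum 4, leaving 2 seats).
Remainders in descending order: P2 0.917, P5 0.847, P4 0.236.
Largest remainders: P2, P5 receive the extra seats.
P4 receives 3.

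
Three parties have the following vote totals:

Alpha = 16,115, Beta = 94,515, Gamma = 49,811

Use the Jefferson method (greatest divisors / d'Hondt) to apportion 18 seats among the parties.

Standard divisor 160441/18 ≈ 8913.389; standard quotas: Alpha 1.808, Beta 10.604, Gamma 5.588.
Rounding down gives 1, 10, 5 = 16 seats, so the divisor must be adjusted.
With modified divisor 8200: modified quotas Alpha 1.965, Beta 11.526, Gamma 6.075.
Rounding down: Alpha 1, Beta 11, Gamma 6 (total 18).

Alpha: 1, Beta: 11, Gamma: 6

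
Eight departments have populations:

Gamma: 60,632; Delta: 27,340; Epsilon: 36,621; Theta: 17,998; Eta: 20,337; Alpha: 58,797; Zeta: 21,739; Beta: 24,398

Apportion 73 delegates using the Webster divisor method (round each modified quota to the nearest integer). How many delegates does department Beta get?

7

Standard divisor 267862/73 ≈ 3669.342; standard quotas: Gamma 16.524, Delta 7.451, Epsilon 9.980, Theta 4.905, Eta 5.542, Alpha 16.024, Zeta 5.924, Beta 6.649.
Rounding to the nearest integer gives 17, 7, 10, 5, 6, 16, 6, 7 = 74 seats, so the divisor must be adjusted.
With modified divisor 3681.56: modified quotas Gamma 16.469, Delta 7.426, Epsilon 9.947, Theta 4.889, Eta 5.524, Alpha 15.971, Zeta 5.905, Beta 6.627.
Rounding to the nearest integer: Gamma 16, Delta 7, Epsilon 10, Theta 5, Eta 6, Alpha 16, Zeta 6, Beta 7 (total 73).
Beta receives 7.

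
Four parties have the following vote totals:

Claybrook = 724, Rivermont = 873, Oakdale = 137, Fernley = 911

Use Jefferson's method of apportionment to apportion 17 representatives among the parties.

Claybrook 5, Rivermont 6, Oakdale 0, Fernley 6

Standard divisor 2645/17 ≈ 155.588; standard quotas: Claybrook 4.653, Rivermont 5.611, Oakdale 0.881, Fernley 5.855.
Rounding down gives 4, 5, 0, 5 = 14 seats, so the divisor must be adjusted.
With modified divisor 140: modified quotas Claybrook 5.171, Rivermont 6.236, Oakdale 0.979, Fernley 6.507.
Rounding down: Claybrook 5, Rivermont 6, Oakdale 0, Fernley 6 (total 17).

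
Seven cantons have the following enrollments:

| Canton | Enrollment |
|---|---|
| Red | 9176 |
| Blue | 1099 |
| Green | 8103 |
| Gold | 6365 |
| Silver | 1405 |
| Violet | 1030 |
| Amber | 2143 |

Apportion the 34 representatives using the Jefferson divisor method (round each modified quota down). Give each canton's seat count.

Red=11, Blue=1, Green=10, Gold=8, Silver=1, Violet=1, Amber=2

Standard divisor 29321/34 ≈ 862.382; standard quotas: Red 10.640, Blue 1.274, Green 9.396, Gold 7.381, Silver 1.629, Violet 1.194, Amber 2.485.
Rounding down gives 10, 1, 9, 7, 1, 1, 2 = 31 seats, so the divisor must be adjusted.
With modified divisor 780: modified quotas Red 11.764, Blue 1.409, Green 10.388, Gold 8.160, Silver 1.801, Violet 1.321, Amber 2.747.
Rounding down: Red 11, Blue 1, Green 10, Gold 8, Silver 1, Violet 1, Amber 2 (total 34).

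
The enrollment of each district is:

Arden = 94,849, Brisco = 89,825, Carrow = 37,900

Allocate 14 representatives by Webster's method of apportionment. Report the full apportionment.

Standard divisor 222574/14 ≈ 15898.143; standard quotas: Arden 5.966, Brisco 5.650, Carrow 2.384.
Rounding to the nearest integer gives Arden 6, Brisco 6, Carrow 2 — total 14, matching the house size, so no adjustment is needed.

Arden 6, Brisco 6, Carrow 2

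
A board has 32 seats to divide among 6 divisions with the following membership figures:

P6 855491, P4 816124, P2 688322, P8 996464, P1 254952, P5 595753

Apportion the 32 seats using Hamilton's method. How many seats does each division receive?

Standard divisor: 4207106 ÷ 32 ≈ 131472.062.
Standard quotas: P6 6.5070, P4 6.2076, P2 5.2355, P8 7.5793, P1 1.9392, P5 4.5314.
Lower quotas: P6 6, P4 6, P2 5, P8 7, P1 1, P5 4 (sum 29, leaving 3 seats).
Remainders in descending order: P1 0.9392, P8 0.5793, P5 0.5314, P6 0.5070, P2 0.2355, P4 0.2076.
The surplus seats go to P1, P8, P5.

P6 6, P4 6, P2 5, P8 8, P1 2, P5 5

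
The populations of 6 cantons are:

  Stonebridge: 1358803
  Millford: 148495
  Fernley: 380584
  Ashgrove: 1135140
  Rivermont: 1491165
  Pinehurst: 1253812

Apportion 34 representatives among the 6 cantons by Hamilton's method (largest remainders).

Standard divisor: 5767999 ÷ 34 ≈ 169647.029.
Standard quotas: Stonebridge 8.0096, Millford 0.8753, Fernley 2.2434, Ashgrove 6.6912, Rivermont 8.7898, Pinehurst 7.3907.
Lower quotas: Stonebridge 8, Millford 0, Fernley 2, Ashgrove 6, Rivermont 8, Pinehurst 7 (sum 31, leaving 3 seats).
Remainders in descending order: Millford 0.8753, Rivermont 0.7898, Ashgrove 0.6912, Pinehurst 0.3907, Fernley 0.2434, Stonebridge 0.0096.
Largest remainders: Millford, Rivermont, Ashgrove receive the extra seats.

Stonebridge 8, Millford 1, Fernley 2, Ashgrove 7, Rivermont 9, Pinehurst 7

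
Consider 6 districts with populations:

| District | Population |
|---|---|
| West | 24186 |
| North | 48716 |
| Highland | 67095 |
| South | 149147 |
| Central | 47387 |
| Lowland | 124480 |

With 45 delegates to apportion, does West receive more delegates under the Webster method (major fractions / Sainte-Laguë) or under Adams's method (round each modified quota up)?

Webster: West 2, North 5, Highland 7, South 14, Central 5, Lowland 12.
Adams: West 3, North 5, Highland 6, South 14, Central 5, Lowland 12.
West gets 2 under Webster and 3 under Adams.

Adams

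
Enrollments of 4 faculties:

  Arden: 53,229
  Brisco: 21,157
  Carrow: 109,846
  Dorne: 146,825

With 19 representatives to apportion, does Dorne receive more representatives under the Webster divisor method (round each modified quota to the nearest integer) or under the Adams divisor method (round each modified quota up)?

Webster

Webster: Arden 3, Brisco 1, Carrow 6, Dorne 9.
Adams: Arden 3, Brisco 2, Carrow 6, Dorne 8.
Dorne gets 9 under Webster and 8 under Adams.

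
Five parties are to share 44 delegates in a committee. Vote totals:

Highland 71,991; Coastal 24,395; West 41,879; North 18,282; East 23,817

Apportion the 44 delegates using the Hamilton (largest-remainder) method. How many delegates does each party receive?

Highland 18, Coastal 6, West 10, North 4, East 6

The standard divisor is 180364/44 ≈ 4099.182.
Standard quotas: Highland 17.5623, Coastal 5.9512, West 10.2164, North 4.4599, East 5.8102.
Lower quotas: Highland 17, Coastal 5, West 10, North 4, East 5 (sum 41, leaving 3 seats).
Remainders in descending order: Coastal 0.9512, East 0.8102, Highland 0.5623, North 0.4599, West 0.2164.
Largest remainders: Coastal, East, Highland receive the extra seats.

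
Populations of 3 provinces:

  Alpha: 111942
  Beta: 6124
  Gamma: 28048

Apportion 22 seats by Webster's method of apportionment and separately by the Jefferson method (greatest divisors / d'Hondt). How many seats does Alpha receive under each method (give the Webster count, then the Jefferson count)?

17 and 18

Webster: Alpha 17, Beta 1, Gamma 4.
Jefferson: Alpha 18, Beta 0, Gamma 4.
Alpha gets 17 under Webster and 18 under Jefferson.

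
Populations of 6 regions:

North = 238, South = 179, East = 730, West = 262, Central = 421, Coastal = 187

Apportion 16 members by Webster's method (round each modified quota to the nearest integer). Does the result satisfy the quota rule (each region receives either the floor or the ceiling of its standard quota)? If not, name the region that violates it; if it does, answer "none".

none

Standard quotas: North 1.888, South 1.420, East 5.791, West 2.078, Central 3.340, Coastal 1.483.
Webster allocation: North 2, South 1, East 6, West 2, Central 3, Coastal 2.
Every allocation lies between the lower and upper quota.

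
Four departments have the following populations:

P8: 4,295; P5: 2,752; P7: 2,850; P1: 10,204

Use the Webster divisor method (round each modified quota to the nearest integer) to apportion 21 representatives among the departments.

Standard divisor 20101/21 ≈ 957.19; standard quotas: P8 4.487, P5 2.875, P7 2.977, P1 10.660.
Rounding to the nearest integer gives P8 4, P5 3, P7 3, P1 11 — total 21, matching the house size, so no adjustment is needed.

P8=4, P5=3, P7=3, P1=11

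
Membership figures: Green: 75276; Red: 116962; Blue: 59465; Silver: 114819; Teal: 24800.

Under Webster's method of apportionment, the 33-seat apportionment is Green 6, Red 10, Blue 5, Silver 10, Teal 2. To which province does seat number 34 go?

Green

Priority for the next seat is population ÷ (current seats + 0.5).
Priorities: Green 11580.923, Red 11139.238, Blue 10811.818, Silver 10935.143, Teal 9920.000.
Highest priority: Green.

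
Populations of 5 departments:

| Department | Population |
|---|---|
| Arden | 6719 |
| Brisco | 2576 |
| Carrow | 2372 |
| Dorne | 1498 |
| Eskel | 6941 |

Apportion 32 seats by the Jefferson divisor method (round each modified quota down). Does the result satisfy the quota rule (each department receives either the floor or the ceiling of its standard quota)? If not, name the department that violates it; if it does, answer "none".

none

Standard quotas: Arden 10.694, Brisco 4.100, Carrow 3.775, Dorne 2.384, Eskel 11.047.
Jefferson allocation: Arden 11, Brisco 4, Carrow 4, Dorne 2, Eskel 11.
Every allocation lies between the lower and upper quota.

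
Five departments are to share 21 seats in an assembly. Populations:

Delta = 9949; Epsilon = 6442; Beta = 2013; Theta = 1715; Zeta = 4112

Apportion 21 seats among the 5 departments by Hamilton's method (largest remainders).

Delta 9, Epsilon 6, Beta 2, Theta 1, Zeta 3

Total 24231; standard divisor 24231/21 ≈ 1153.857.
Standard quotas: Delta 8.6224, Epsilon 5.5830, Beta 1.7446, Theta 1.4863, Zeta 3.5637.
Lower quotas: Delta 8, Epsilon 5, Beta 1, Theta 1, Zeta 3 (sum 18, leaving 3 seats).
Remainders in descending order: Beta 0.7446, Delta 0.6224, Epsilon 0.5830, Zeta 0.5637, Theta 0.4863.
The surplus seats go to Beta, Delta, Epsilon.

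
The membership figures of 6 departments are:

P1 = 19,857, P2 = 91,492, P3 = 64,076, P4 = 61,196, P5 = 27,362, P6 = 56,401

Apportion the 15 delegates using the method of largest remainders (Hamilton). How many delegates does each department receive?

Standard divisor: 320384 ÷ 15 ≈ 21358.933.
Standard quotas: P1 0.9297, P2 4.2835, P3 3.0000, P4 2.8651, P5 1.2811, P6 2.6406.
Lower quotas: P1 0, P2 4, P3 2, P4 2, P5 1, P6 2 (sum 11, leaving 4 seats).
Remainders in descending order: P3 1.0000, P1 0.9297, P4 0.8651, P6 0.6406, P2 0.2835, P5 0.2811.
Largest remainders: P3, P1, P4, P6 receive the extra seats.

P1 1; P2 4; P3 3; P4 3; P5 1; P6 3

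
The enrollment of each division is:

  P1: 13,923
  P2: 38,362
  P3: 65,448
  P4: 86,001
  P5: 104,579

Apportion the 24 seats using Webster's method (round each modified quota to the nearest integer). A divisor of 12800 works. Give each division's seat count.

With modified divisor 12800: modified quotas P1 1.088, P2 2.997, P3 5.113, P4 6.719, P5 8.170.
Rounding to the nearest integer: P1 1, P2 3, P3 5, P4 7, P5 8 (total 24).

P1: 1; P2: 3; P3: 5; P4: 7; P5: 8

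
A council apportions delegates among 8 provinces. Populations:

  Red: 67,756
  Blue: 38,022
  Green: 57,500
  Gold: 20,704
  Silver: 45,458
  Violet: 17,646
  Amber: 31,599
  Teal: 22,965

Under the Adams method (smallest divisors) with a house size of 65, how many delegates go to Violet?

4

Standard divisor 301650/65 ≈ 4640.769; standard quotas: Red 14.600, Blue 8.193, Green 12.390, Gold 4.461, Silver 9.795, Violet 3.802, Amber 6.809, Teal 4.949.
Rounding up gives 15, 9, 13, 5, 10, 4, 7, 5 = 68 seats, so the divisor must be adjusted.
With modified divisor 4900: modified quotas Red 13.828, Blue 7.760, Green 11.735, Gold 4.225, Silver 9.277, Violet 3.601, Amber 6.449, Teal 4.687.
Rounding up: Red 14, Blue 8, Green 12, Gold 5, Silver 10, Violet 4, Amber 7, Teal 5 (total 65).
Violet receives 4.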